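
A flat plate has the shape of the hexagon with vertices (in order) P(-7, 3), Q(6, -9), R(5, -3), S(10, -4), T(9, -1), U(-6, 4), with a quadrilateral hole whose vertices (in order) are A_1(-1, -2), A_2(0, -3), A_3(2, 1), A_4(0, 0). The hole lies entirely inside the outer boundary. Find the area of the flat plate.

Outer boundary:
Apply the shoelace (surveyor's) formula: 2A = Σ (x_i·y_{i+1} − x_{i+1}·y_i), indices taken mod 6.
Cross-terms: 45, 27, 10, 26, 30, 10  ⇒  Σ = 148
Area = |Σ|/2 = 74.
Hole:
Σ = (3) + (6) + (0) + (0) = 9
Area = |Σ|/2 = 4.5.
Net area = 74 − 4.5 = 69.5.

69.5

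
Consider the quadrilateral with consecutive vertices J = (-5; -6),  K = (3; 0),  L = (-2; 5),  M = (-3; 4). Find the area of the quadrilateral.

39

Σ = (18) + (15) + (7) + (38) = 78
Area = |Σ|/2 = 39.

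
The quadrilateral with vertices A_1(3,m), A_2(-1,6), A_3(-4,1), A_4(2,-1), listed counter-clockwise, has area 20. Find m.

-2

Write out the shoelace sum; only the two edges meeting at A_1 involve m:
2·Area = [(2·m − 3·(-1)) + (3·6 − (-1)·m)] + 25
       = 3·m + 46 = 40
⇒ m = -2.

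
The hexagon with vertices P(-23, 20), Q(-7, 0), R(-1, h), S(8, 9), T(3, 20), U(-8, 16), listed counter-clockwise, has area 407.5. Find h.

-9

The doubled signed area Σ (x_i y_{i+1} − x_{i+1} y_i) is linear in h.
With h=0 it equals 680; the coefficient of h is -15 (from the two edges through R).
So -15·h + 680 = 2·407.5 = 815 ⇒ h = -9.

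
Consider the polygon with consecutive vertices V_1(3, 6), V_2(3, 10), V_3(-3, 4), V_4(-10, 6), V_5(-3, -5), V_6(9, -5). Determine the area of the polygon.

V_1→V_2: (3)(10) − (3)(6) = 12
V_2→V_3: (3)(4) − (-3)(10) = 42
V_3→V_4: (-3)(6) − (-10)(4) = 22
V_4→V_5: (-10)(-5) − (-3)(6) = 68
V_5→V_6: (-3)(-5) − (9)(-5) = 60
V_6→V_1: (9)(6) − (3)(-5) = 69
Σ = 273
Area = |Σ|/2 = 136.5.

136.5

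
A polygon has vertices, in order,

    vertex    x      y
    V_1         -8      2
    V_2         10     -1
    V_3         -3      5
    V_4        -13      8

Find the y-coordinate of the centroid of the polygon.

Apply the surveyor's formula. First the cross-terms c_i = x_i·y_{i+1} − x_{i+1}·y_i:
  -12, 47, 41, 38  ⇒  2A = 114, A = 57.
Then Σ (y_i + y_{i+1})·c_i = 1089, so ȳ = 1089 / (6·57) = 121/38.

121/38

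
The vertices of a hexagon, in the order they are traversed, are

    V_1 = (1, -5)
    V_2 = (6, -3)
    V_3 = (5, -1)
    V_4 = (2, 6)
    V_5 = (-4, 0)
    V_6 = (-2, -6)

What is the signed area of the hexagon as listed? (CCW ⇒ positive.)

V_1→V_2: (1)(-3) − (6)(-5) = 27
V_2→V_3: (6)(-1) − (5)(-3) = 9
V_3→V_4: (5)(6) − (2)(-1) = 32
V_4→V_5: (2)(0) − (-4)(6) = 24
V_5→V_6: (-4)(-6) − (-2)(0) = 24
V_6→V_1: (-2)(-5) − (1)(-6) = 16
Σ = 132
Signed area = Σ/2 = 66 (positive ⇒ counter-clockwise traversal).

66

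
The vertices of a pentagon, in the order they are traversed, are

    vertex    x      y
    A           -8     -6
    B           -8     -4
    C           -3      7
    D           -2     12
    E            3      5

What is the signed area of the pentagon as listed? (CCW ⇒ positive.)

-65

Apply Gauss's area formula: 2A = Σ (x_i·y_{i+1} − x_{i+1}·y_i), indices taken mod 5.
Cross-terms: -16, -68, -22, -46, 22  ⇒  Σ = -130
Signed area = Σ/2 = -65 (negative ⇒ clockwise traversal).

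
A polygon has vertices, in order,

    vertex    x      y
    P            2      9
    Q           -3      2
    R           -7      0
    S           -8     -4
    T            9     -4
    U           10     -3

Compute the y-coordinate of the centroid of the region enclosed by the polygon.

0.264

Apply Gauss's area formula. First the cross-terms c_i = x_i·y_{i+1} − x_{i+1}·y_i:
  31, 14, 28, 68, 13, 96  ⇒  2A = 250, A = 125.
Then Σ (y_i + y_{i+1})·c_i = 198, so ȳ = 198 / (6·125) = 0.264.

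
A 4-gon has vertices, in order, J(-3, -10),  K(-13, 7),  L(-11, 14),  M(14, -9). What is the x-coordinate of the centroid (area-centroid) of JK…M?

-1.8

Apply the shoelace (surveyor's) formula. First the cross-terms c_i = x_i·y_{i+1} − x_{i+1}·y_i:
  -151, -105, -97, -167  ⇒  2A = -520, A = -260.
Then Σ (x_i + x_{i+1})·c_i = 2808, so x̄ = 2808 / (6·(-260)) = -1.8.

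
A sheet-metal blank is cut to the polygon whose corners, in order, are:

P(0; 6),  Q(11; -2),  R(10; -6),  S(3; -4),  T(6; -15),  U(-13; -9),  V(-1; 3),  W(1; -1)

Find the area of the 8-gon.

Σ = (-66) + (-46) + (-22) + (-21) + (-249) + (-48) + (-2) + (6) = -448
Area = |Σ|/2 = 224.

224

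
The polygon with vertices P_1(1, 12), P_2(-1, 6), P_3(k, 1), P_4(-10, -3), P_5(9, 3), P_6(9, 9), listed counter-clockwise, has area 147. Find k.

Write out the shoelace sum; only the two edges meeting at P_3 involve k:
2·Area = [((-1)·1 − k·6) + (k·(-3) − (-10)·1)] + 168
       = -9·k + 177 = 294
⇒ k = -13.

-13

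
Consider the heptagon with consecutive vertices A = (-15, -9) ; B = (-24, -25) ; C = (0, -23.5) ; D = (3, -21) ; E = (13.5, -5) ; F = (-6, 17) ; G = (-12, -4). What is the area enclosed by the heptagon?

768.75

Σ = (159) + (564) + (70.5) + (268.5) + (199.5) + (228) + (48) = 1537.5
Area = |Σ|/2 = 768.75.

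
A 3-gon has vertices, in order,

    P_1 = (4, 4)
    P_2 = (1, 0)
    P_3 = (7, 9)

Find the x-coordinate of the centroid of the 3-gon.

Apply the surveyor's formula. First the cross-terms c_i = x_i·y_{i+1} − x_{i+1}·y_i:
  -4, 9, -8  ⇒  2A = -3, A = -1.5.
Then Σ (x_i + x_{i+1})·c_i = -36, so x̄ = -36 / (6·(-1.5)) = 4.

4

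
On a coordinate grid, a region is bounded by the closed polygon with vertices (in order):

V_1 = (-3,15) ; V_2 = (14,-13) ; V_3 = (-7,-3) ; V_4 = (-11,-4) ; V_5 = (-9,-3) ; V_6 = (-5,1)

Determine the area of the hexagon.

204

Σ = (-171) + (-133) + (-5) + (-3) + (-24) + (-72) = -408
Area = |Σ|/2 = 204.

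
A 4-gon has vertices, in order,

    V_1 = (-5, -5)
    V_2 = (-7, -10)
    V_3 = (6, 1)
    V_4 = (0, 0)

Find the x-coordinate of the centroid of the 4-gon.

-233/204

Apply the shoelace (surveyor's) formula. First the cross-terms c_i = x_i·y_{i+1} − x_{i+1}·y_i:
  15, 53, 0, 0  ⇒  2A = 68, A = 34.
Then Σ (x_i + x_{i+1})·c_i = -233, so x̄ = -233 / (6·34) = -233/204.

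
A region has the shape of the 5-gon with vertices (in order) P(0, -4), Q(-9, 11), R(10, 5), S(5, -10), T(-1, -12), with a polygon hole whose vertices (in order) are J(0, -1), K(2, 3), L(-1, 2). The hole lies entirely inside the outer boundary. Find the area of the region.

Outer boundary:
Apply the shoelace formula: 2A = Σ (x_i·y_{i+1} − x_{i+1}·y_i), indices taken mod 5.
Cross-terms: -36, -155, -125, -70, 4  ⇒  Σ = -382
Area = |Σ|/2 = 191.
Hole:
J→K: (0)(3) − (2)(-1) = 2
K→L: (2)(2) − (-1)(3) = 7
L→J: (-1)(-1) − (0)(2) = 1
Σ = 10
Area = |Σ|/2 = 5.
Net area = 191 − 5 = 186.

186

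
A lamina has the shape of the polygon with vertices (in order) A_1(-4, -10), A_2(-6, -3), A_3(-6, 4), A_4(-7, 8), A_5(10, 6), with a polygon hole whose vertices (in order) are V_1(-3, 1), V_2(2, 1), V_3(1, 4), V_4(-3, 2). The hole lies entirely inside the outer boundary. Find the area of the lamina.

Outer boundary:
Σ = (-48) + (-42) + (-20) + (-122) + (-76) = -308
Area = |Σ|/2 = 154.
Hole:
Apply the surveyor's formula: 2A = Σ (x_i·y_{i+1} − x_{i+1}·y_i), indices taken mod 4.
Cross-terms: -5, 7, 14, 3  ⇒  Σ = 19
Area = |Σ|/2 = 9.5.
Net area = 154 − 9.5 = 144.5.

144.5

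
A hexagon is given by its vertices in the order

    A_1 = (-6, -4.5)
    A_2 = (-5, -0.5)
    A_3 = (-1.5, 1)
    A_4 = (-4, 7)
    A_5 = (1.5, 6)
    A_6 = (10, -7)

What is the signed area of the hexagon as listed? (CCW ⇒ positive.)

-111.875

Σ = (-19.5) + (-5.75) + (-6.5) + (-34.5) + (-70.5) + (-87) = -223.75
Signed area = Σ/2 = -111.875 (negative ⇒ clockwise traversal).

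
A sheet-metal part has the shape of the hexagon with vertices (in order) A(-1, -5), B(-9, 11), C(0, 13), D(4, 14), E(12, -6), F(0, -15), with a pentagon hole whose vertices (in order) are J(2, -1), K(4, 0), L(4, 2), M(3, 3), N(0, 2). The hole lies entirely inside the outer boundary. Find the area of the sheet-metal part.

296

Outer boundary:
Apply Gauss's area formula: 2A = Σ (x_i·y_{i+1} − x_{i+1}·y_i), indices taken mod 6.
Σ = (-56) + (-117) + (-52) + (-192) + (-180) + (-15) = -612
Area = |Σ|/2 = 306.
Hole:
Apply the shoelace (surveyor's) formula: 2A = Σ (x_i·y_{i+1} − x_{i+1}·y_i), indices taken mod 5.
Cross-terms: 4, 8, 6, 6, -4  ⇒  Σ = 20
Area = |Σ|/2 = 10.
Net area = 306 − 10 = 296.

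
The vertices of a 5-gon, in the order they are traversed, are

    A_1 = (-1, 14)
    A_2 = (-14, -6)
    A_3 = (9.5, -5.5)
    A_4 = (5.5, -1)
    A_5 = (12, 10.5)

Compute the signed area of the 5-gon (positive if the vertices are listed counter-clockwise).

302.5

Apply the surveyor's formula: 2A = Σ (x_i·y_{i+1} − x_{i+1}·y_i), indices taken mod 5.
Σ = (202) + (134) + (20.75) + (69.75) + (178.5) = 605
Signed area = Σ/2 = 302.5 (positive ⇒ counter-clockwise traversal).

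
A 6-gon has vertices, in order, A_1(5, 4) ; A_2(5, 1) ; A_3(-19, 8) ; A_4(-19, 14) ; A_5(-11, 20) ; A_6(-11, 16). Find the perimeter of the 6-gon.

|A_1A_2| = √((0)² + (-3)²) = √9 = 3
|A_2A_3| = √((-24)² + (7)²) = √625 = 25
|A_3A_4| = √((0)² + (6)²) = √36 = 6
|A_4A_5| = √((8)² + (6)²) = √100 = 10
|A_5A_6| = √((0)² + (-4)²) = √16 = 4
|A_6A_1| = √((16)² + (-12)²) = √400 = 20
Perimeter = 3 + 25 + 6 + 10 + 4 + 20 = 68.

68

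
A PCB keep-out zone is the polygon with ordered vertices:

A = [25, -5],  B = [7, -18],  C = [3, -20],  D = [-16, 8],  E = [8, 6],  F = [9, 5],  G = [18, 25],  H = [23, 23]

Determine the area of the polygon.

843.5

Apply Gauss's area formula: 2A = Σ (x_i·y_{i+1} − x_{i+1}·y_i), indices taken mod 8.
Σ = (-415) + (-86) + (-296) + (-160) + (-14) + (135) + (-161) + (-690) = -1687
Area = |Σ|/2 = 843.5.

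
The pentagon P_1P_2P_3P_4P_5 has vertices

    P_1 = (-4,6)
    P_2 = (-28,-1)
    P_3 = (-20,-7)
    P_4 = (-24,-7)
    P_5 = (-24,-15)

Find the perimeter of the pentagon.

|P_1P_2| = √((-24)² + (-7)²) = √625 = 25
|P_2P_3| = √((8)² + (-6)²) = √100 = 10
|P_3P_4| = √((-4)² + (0)²) = √16 = 4
|P_4P_5| = √((0)² + (-8)²) = √64 = 8
|P_5P_1| = √((20)² + (21)²) = √841 = 29
Perimeter = 25 + 10 + 4 + 8 + 29 = 76.

76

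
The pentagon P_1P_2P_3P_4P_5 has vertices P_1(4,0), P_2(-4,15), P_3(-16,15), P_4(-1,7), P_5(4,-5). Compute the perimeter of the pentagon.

64

|P_1P_2| = √((-8)² + (15)²) = √289 = 17
|P_2P_3| = √((-12)² + (0)²) = √144 = 12
|P_3P_4| = √((15)² + (-8)²) = √289 = 17
|P_4P_5| = √((5)² + (-12)²) = √169 = 13
|P_5P_1| = √((0)² + (5)²) = √25 = 5
Perimeter = 17 + 12 + 17 + 13 + 5 = 64.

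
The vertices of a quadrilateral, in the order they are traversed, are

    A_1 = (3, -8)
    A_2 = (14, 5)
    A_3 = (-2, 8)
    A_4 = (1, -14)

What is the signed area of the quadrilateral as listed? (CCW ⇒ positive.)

151.5

Σ = (127) + (122) + (20) + (34) = 303
Signed area = Σ/2 = 151.5 (positive ⇒ counter-clockwise traversal).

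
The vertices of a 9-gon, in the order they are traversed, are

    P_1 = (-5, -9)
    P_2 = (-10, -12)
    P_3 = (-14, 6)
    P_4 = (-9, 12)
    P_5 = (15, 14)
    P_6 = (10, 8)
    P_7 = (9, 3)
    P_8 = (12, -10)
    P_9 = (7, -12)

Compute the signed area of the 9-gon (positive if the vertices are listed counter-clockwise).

-531.5

Apply Gauss's area formula: 2A = Σ (x_i·y_{i+1} − x_{i+1}·y_i), indices taken mod 9.
Cross-terms: -30, -228, -114, -306, -20, -42, -126, -74, -123  ⇒  Σ = -1063
Signed area = Σ/2 = -531.5 (negative ⇒ clockwise traversal).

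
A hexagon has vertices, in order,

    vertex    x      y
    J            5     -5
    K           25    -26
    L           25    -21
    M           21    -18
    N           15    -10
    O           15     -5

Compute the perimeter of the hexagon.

|JK| = √((20)² + (-21)²) = √841 = 29
|KL| = √((0)² + (5)²) = √25 = 5
|LM| = √((-4)² + (3)²) = √25 = 5
|MN| = √((-6)² + (8)²) = √100 = 10
|NO| = √((0)² + (5)²) = √25 = 5
|OJ| = √((-10)² + (0)²) = √100 = 10
Perimeter = 29 + 5 + 5 + 10 + 5 + 10 = 64.

64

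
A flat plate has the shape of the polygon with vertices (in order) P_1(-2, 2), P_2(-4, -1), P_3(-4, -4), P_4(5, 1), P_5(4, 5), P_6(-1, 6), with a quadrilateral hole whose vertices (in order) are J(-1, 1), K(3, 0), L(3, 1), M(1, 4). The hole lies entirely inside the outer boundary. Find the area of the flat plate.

Outer boundary:
Apply the shoelace (surveyor's) formula: 2A = Σ (x_i·y_{i+1} − x_{i+1}·y_i), indices taken mod 6.
Cross-terms: 10, 12, 16, 21, 29, 10  ⇒  Σ = 98
Area = |Σ|/2 = 49.
Hole:
Apply the surveyor's formula: 2A = Σ (x_i·y_{i+1} − x_{i+1}·y_i), indices taken mod 4.
Cross-terms: -3, 3, 11, 5  ⇒  Σ = 16
Area = |Σ|/2 = 8.
Net area = 49 − 8 = 41.

41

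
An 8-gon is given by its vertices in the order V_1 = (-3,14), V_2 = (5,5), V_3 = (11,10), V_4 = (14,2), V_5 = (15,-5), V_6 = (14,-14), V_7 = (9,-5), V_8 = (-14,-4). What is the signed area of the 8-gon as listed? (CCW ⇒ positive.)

Σ = (-85) + (-5) + (-118) + (-100) + (-140) + (56) + (-106) + (-208) = -706
Signed area = Σ/2 = -353 (negative ⇒ clockwise traversal).

-353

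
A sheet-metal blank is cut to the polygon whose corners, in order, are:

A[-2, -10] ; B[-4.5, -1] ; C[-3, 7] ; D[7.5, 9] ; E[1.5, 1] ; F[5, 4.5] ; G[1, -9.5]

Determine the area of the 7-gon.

Apply Gauss's area formula: 2A = Σ (x_i·y_{i+1} − x_{i+1}·y_i), indices taken mod 7.
Σ = (-43) + (-34.5) + (-79.5) + (-6) + (1.75) + (-52) + (-29) = -242.25
Area = |Σ|/2 = 121.125.

121.125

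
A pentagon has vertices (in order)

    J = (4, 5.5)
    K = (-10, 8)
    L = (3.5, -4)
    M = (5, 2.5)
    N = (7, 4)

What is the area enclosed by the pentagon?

76.375

Σ = (87) + (12) + (28.75) + (2.5) + (22.5) = 152.75
Area = |Σ|/2 = 76.375.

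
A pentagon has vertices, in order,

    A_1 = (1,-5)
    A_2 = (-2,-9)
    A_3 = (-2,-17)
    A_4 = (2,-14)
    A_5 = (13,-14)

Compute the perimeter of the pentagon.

44

|A_1A_2| = √((-3)² + (-4)²) = √25 = 5
|A_2A_3| = √((0)² + (-8)²) = √64 = 8
|A_3A_4| = √((4)² + (3)²) = √25 = 5
|A_4A_5| = √((11)² + (0)²) = √121 = 11
|A_5A_1| = √((-12)² + (9)²) = √225 = 15
Perimeter = 5 + 8 + 5 + 11 + 15 = 44.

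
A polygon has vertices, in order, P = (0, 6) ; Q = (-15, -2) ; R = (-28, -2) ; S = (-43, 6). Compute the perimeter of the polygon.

|PQ| = √((-15)² + (-8)²) = √289 = 17
|QR| = √((-13)² + (0)²) = √169 = 13
|RS| = √((-15)² + (8)²) = √289 = 17
|SP| = √((43)² + (0)²) = √1849 = 43
Perimeter = 17 + 13 + 17 + 43 = 90.

90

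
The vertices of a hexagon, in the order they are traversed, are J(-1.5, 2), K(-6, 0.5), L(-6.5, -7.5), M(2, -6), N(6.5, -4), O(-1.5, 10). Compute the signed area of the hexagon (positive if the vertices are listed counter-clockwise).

107.75

Cross-terms: 11.25, 48.25, 54, 31, 59, 12  ⇒  Σ = 215.5
Signed area = Σ/2 = 107.75 (positive ⇒ counter-clockwise traversal).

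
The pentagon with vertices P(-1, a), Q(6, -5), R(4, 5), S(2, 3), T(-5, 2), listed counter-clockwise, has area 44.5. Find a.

Write out the shoelace sum; only the two edges meeting at P involve a:
2·Area = [((-5)·a − (-1)·2) + ((-1)·(-5) − 6·a)] + 71
       = -11·a + 78 = 89
⇒ a = -1.

-1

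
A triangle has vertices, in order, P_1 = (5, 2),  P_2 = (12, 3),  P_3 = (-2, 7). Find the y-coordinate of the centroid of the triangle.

4

Apply the surveyor's formula. First the cross-terms c_i = x_i·y_{i+1} − x_{i+1}·y_i:
  -9, 90, -39  ⇒  2A = 42, A = 21.
Then Σ (y_i + y_{i+1})·c_i = 504, so ȳ = 504 / (6·21) = 4.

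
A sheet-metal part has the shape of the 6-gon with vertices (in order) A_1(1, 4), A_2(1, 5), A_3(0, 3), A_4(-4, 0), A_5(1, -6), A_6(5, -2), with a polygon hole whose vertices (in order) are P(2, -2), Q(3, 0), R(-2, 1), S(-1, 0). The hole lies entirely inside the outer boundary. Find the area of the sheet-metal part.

39

Outer boundary:
Apply the shoelace formula: 2A = Σ (x_i·y_{i+1} − x_{i+1}·y_i), indices taken mod 6.
Σ = (1) + (3) + (12) + (24) + (28) + (22) = 90
Area = |Σ|/2 = 45.
Hole:
Apply the shoelace formula: 2A = Σ (x_i·y_{i+1} − x_{i+1}·y_i), indices taken mod 4.
Σ = (6) + (3) + (1) + (2) = 12
Area = |Σ|/2 = 6.
Net area = 45 − 6 = 39.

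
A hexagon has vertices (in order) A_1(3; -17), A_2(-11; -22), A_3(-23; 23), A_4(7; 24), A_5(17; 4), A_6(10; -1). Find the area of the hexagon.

1164.5

Apply Gauss's area formula: 2A = Σ (x_i·y_{i+1} − x_{i+1}·y_i), indices taken mod 6.
Cross-terms: -253, -759, -713, -380, -57, -167  ⇒  Σ = -2329
Area = |Σ|/2 = 1164.5.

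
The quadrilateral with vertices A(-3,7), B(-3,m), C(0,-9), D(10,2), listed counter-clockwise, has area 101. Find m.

The doubled signed area Σ (x_i y_{i+1} − x_{i+1} y_i) is linear in m.
With m=0 it equals 214; the coefficient of m is -3 (from the two edges through B).
So -3·m + 214 = 2·101 = 202 ⇒ m = 4.

4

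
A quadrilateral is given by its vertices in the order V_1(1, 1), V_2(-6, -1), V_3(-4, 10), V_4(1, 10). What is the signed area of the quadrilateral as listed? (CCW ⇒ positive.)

-59

Apply Gauss's area formula: 2A = Σ (x_i·y_{i+1} − x_{i+1}·y_i), indices taken mod 4.
Σ = (5) + (-64) + (-50) + (-9) = -118
Signed area = Σ/2 = -59 (negative ⇒ clockwise traversal).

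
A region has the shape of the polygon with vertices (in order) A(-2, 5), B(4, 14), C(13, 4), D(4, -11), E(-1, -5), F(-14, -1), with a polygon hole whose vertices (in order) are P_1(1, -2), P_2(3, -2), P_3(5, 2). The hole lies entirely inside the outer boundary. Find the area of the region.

Outer boundary:
Apply the shoelace (surveyor's) formula: 2A = Σ (x_i·y_{i+1} − x_{i+1}·y_i), indices taken mod 6.
Cross-terms: -48, -166, -159, -31, -69, -72  ⇒  Σ = -545
Area = |Σ|/2 = 272.5.
Hole:
Σ = (4) + (16) + (-12) = 8
Area = |Σ|/2 = 4.
Net area = 272.5 − 4 = 268.5.

268.5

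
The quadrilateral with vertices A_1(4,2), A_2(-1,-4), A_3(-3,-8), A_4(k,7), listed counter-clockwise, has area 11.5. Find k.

Write out the shoelace sum; only the two edges meeting at A_4 involve k:
2·Area = [((-3)·7 − k·(-8)) + (k·2 − 4·7)] + -18
       = 10·k + -67 = 23
⇒ k = 9.

9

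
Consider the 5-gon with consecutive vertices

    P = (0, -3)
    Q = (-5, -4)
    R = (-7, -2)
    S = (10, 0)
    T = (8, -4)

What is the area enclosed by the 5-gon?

38.5

Σ = (-15) + (-18) + (20) + (-40) + (-24) = -77
Area = |Σ|/2 = 38.5.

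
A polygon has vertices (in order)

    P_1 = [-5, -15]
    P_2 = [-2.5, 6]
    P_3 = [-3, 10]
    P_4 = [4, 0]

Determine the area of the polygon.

87.25

Apply the shoelace (surveyor's) formula: 2A = Σ (x_i·y_{i+1} − x_{i+1}·y_i), indices taken mod 4.
Cross-terms: -67.5, -7, -40, -60  ⇒  Σ = -174.5
Area = |Σ|/2 = 87.25.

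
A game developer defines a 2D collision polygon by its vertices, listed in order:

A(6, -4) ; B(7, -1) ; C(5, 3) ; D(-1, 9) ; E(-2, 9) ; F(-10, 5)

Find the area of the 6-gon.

Apply Gauss's area formula: 2A = Σ (x_i·y_{i+1} − x_{i+1}·y_i), indices taken mod 6.
A→B: (6)(-1) − (7)(-4) = 22
B→C: (7)(3) − (5)(-1) = 26
C→D: (5)(9) − (-1)(3) = 48
D→E: (-1)(9) − (-2)(9) = 9
E→F: (-2)(5) − (-10)(9) = 80
F→A: (-10)(-4) − (6)(5) = 10
Σ = 195
Area = |Σ|/2 = 97.5.

97.5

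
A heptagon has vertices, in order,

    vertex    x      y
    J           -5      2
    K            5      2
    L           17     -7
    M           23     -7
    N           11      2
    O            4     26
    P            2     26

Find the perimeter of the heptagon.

|JK| = √((10)² + (0)²) = √100 = 10
|KL| = √((12)² + (-9)²) = √225 = 15
|LM| = √((6)² + (0)²) = √36 = 6
|MN| = √((-12)² + (9)²) = √225 = 15
|NO| = √((-7)² + (24)²) = √625 = 25
|OP| = √((-2)² + (0)²) = √4 = 2
|PJ| = √((-7)² + (-24)²) = √625 = 25
Perimeter = 10 + 15 + 6 + 15 + 25 + 2 + 25 = 98.

98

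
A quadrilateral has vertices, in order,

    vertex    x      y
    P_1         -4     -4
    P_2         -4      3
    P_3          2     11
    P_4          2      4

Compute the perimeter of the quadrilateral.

|P_1P_2| = √((0)² + (7)²) = √49 = 7
|P_2P_3| = √((6)² + (8)²) = √100 = 10
|P_3P_4| = √((0)² + (-7)²) = √49 = 7
|P_4P_1| = √((-6)² + (-8)²) = √100 = 10
Perimeter = 7 + 10 + 7 + 10 = 34.

34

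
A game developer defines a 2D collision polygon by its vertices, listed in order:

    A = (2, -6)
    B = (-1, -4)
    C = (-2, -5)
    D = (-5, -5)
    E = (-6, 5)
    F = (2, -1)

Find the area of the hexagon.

50.5

Apply the shoelace formula: 2A = Σ (x_i·y_{i+1} − x_{i+1}·y_i), indices taken mod 6.
Σ = (-14) + (-3) + (-15) + (-55) + (-4) + (-10) = -101
Area = |Σ|/2 = 50.5.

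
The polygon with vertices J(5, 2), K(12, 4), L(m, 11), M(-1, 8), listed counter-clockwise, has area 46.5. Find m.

The doubled signed area Σ (x_i y_{i+1} − x_{i+1} y_i) is linear in m.
With m=0 it equals 97; the coefficient of m is 4 (from the two edges through L).
So 4·m + 97 = 2·46.5 = 93 ⇒ m = -1.

-1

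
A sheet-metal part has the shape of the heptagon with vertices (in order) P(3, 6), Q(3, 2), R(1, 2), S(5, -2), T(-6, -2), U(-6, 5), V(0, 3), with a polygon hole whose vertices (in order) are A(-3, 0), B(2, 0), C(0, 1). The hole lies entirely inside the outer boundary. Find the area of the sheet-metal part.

Outer boundary:
Apply Gauss's area formula: 2A = Σ (x_i·y_{i+1} − x_{i+1}·y_i), indices taken mod 7.
P→Q: (3)(2) − (3)(6) = -12
Q→R: (3)(2) − (1)(2) = 4
R→S: (1)(-2) − (5)(2) = -12
S→T: (5)(-2) − (-6)(-2) = -22
T→U: (-6)(5) − (-6)(-2) = -42
U→V: (-6)(3) − (0)(5) = -18
V→P: (0)(6) − (3)(3) = -9
Σ = -111
Area = |Σ|/2 = 55.5.
Hole:
Apply the shoelace (surveyor's) formula: 2A = Σ (x_i·y_{i+1} − x_{i+1}·y_i), indices taken mod 3.
Σ = (0) + (2) + (3) = 5
Area = |Σ|/2 = 2.5.
Net area = 55.5 − 2.5 = 53.

53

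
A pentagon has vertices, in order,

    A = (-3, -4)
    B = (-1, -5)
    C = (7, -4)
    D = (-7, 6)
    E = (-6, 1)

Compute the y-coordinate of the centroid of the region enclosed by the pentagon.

Apply the shoelace (surveyor's) formula. First the cross-terms c_i = x_i·y_{i+1} − x_{i+1}·y_i:
  11, 39, 14, 29, 27  ⇒  2A = 120, A = 60.
Then Σ (y_i + y_{i+1})·c_i = -300, so ȳ = -300 / (6·60) = -5/6.

-5/6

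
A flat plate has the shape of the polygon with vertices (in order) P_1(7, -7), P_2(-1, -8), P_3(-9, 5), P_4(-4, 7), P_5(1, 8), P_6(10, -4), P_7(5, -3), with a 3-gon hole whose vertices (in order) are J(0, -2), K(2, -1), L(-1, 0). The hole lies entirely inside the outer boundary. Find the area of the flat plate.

Outer boundary:
Apply the shoelace (surveyor's) formula: 2A = Σ (x_i·y_{i+1} − x_{i+1}·y_i), indices taken mod 7.
P_1→P_2: (7)(-8) − (-1)(-7) = -63
P_2→P_3: (-1)(5) − (-9)(-8) = -77
P_3→P_4: (-9)(7) − (-4)(5) = -43
P_4→P_5: (-4)(8) − (1)(7) = -39
P_5→P_6: (1)(-4) − (10)(8) = -84
P_6→P_7: (10)(-3) − (5)(-4) = -10
P_7→P_1: (5)(-7) − (7)(-3) = -14
Σ = -330
Area = |Σ|/2 = 165.
Hole:
Apply Gauss's area formula: 2A = Σ (x_i·y_{i+1} − x_{i+1}·y_i), indices taken mod 3.
Σ = (4) + (-1) + (2) = 5
Area = |Σ|/2 = 2.5.
Net area = 165 − 2.5 = 162.5.

162.5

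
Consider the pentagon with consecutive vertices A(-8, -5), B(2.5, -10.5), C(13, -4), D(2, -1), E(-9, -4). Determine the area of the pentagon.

Σ = (96.5) + (126.5) + (-5) + (-17) + (13) = 214
Area = |Σ|/2 = 107.

107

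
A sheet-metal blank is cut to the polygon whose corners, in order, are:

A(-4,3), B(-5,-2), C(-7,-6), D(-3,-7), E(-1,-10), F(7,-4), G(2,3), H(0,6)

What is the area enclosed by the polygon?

A→B: (-4)(-2) − (-5)(3) = 23
B→C: (-5)(-6) − (-7)(-2) = 16
C→D: (-7)(-7) − (-3)(-6) = 31
D→E: (-3)(-10) − (-1)(-7) = 23
E→F: (-1)(-4) − (7)(-10) = 74
F→G: (7)(3) − (2)(-4) = 29
G→H: (2)(6) − (0)(3) = 12
H→A: (0)(3) − (-4)(6) = 24
Σ = 232
Area = |Σ|/2 = 116.

116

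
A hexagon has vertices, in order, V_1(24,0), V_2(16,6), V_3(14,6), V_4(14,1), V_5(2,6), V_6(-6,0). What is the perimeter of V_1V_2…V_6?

|V_1V_2| = √((-8)² + (6)²) = √100 = 10
|V_2V_3| = √((-2)² + (0)²) = √4 = 2
|V_3V_4| = √((0)² + (-5)²) = √25 = 5
|V_4V_5| = √((-12)² + (5)²) = √169 = 13
|V_5V_6| = √((-8)² + (-6)²) = √100 = 10
|V_6V_1| = √((30)² + (0)²) = √900 = 30
Perimeter = 10 + 2 + 5 + 13 + 10 + 30 = 70.

70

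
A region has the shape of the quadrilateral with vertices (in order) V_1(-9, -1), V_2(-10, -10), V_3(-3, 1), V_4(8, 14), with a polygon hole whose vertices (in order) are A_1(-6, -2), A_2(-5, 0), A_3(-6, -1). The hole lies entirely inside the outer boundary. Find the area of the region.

Outer boundary:
Apply the shoelace (surveyor's) formula: 2A = Σ (x_i·y_{i+1} − x_{i+1}·y_i), indices taken mod 4.
V_1→V_2: (-9)(-10) − (-10)(-1) = 80
V_2→V_3: (-10)(1) − (-3)(-10) = -40
V_3→V_4: (-3)(14) − (8)(1) = -50
V_4→V_1: (8)(-1) − (-9)(14) = 118
Σ = 108
Area = |Σ|/2 = 54.
Hole:
Apply the shoelace (surveyor's) formula: 2A = Σ (x_i·y_{i+1} − x_{i+1}·y_i), indices taken mod 3.
Cross-terms: -10, 5, 6  ⇒  Σ = 1
Area = |Σ|/2 = 0.5.
Net area = 54 − 0.5 = 53.5.

53.5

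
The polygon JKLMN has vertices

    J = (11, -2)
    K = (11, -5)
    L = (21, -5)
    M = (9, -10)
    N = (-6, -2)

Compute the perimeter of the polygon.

60

|JK| = √((0)² + (-3)²) = √9 = 3
|KL| = √((10)² + (0)²) = √100 = 10
|LM| = √((-12)² + (-5)²) = √169 = 13
|MN| = √((-15)² + (8)²) = √289 = 17
|NJ| = √((17)² + (0)²) = √289 = 17
Perimeter = 3 + 10 + 13 + 17 + 17 = 60.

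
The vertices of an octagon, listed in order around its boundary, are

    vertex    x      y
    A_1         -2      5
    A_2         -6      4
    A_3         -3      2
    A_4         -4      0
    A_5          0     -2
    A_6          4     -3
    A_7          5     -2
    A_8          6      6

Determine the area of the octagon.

68.5

Σ = (22) + (0) + (8) + (8) + (8) + (7) + (42) + (42) = 137
Area = |Σ|/2 = 68.5.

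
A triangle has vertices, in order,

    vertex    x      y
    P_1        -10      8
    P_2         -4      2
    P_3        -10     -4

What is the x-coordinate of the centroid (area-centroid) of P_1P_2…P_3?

-8

Apply the surveyor's formula. First the cross-terms c_i = x_i·y_{i+1} − x_{i+1}·y_i:
  12, 36, -120  ⇒  2A = -72, A = -36.
Then Σ (x_i + x_{i+1})·c_i = 1728, so x̄ = 1728 / (6·(-36)) = -8.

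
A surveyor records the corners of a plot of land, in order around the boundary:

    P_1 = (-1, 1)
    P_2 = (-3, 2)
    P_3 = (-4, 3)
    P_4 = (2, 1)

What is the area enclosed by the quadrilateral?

3.5

Σ = (1) + (-1) + (-10) + (3) = -7
Area = |Σ|/2 = 3.5.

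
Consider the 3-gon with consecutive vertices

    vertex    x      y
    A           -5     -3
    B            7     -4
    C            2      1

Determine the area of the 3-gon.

27.5

Apply the surveyor's formula: 2A = Σ (x_i·y_{i+1} − x_{i+1}·y_i), indices taken mod 3.
Σ = (41) + (15) + (-1) = 55
Area = |Σ|/2 = 27.5.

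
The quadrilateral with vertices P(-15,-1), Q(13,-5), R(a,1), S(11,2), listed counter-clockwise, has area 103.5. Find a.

The doubled signed area Σ (x_i y_{i+1} − x_{i+1} y_i) is linear in a.
With a=0 it equals 109; the coefficient of a is 7 (from the two edges through R).
So 7·a + 109 = 2·103.5 = 207 ⇒ a = 14.

14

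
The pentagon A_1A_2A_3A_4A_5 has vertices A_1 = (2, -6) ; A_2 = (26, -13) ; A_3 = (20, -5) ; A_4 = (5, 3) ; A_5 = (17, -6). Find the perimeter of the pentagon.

|A_1A_2| = √((24)² + (-7)²) = √625 = 25
|A_2A_3| = √((-6)² + (8)²) = √100 = 10
|A_3A_4| = √((-15)² + (8)²) = √289 = 17
|A_4A_5| = √((12)² + (-9)²) = √225 = 15
|A_5A_1| = √((-15)² + (0)²) = √225 = 15
Perimeter = 25 + 10 + 17 + 15 + 15 = 82.

82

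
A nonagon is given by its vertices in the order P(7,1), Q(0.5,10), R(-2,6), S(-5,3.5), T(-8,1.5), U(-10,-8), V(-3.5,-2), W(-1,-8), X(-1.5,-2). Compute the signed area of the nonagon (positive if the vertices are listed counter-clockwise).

Apply Gauss's area formula: 2A = Σ (x_i·y_{i+1} − x_{i+1}·y_i), indices taken mod 9.
P→Q: (7)(10) − (0.5)(1) = 69.5
Q→R: (0.5)(6) − (-2)(10) = 23
R→S: (-2)(3.5) − (-5)(6) = 23
S→T: (-5)(1.5) − (-8)(3.5) = 20.5
T→U: (-8)(-8) − (-10)(1.5) = 79
U→V: (-10)(-2) − (-3.5)(-8) = -8
V→W: (-3.5)(-8) − (-1)(-2) = 26
W→X: (-1)(-2) − (-1.5)(-8) = -10
X→P: (-1.5)(1) − (7)(-2) = 12.5
Σ = 235.5
Signed area = Σ/2 = 117.75 (positive ⇒ counter-clockwise traversal).

117.75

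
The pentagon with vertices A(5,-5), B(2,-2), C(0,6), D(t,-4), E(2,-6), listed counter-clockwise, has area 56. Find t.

-6

Write out the shoelace sum; only the two edges meeting at D involve t:
2·Area = [(0·(-4) − t·6) + (t·(-6) − 2·(-4))] + 32
       = -12·t + 40 = 112
⇒ t = -6.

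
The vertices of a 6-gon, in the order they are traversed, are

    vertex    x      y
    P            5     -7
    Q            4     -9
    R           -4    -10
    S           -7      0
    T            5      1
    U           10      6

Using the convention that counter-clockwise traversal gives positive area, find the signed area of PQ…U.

Apply Gauss's area formula: 2A = Σ (x_i·y_{i+1} − x_{i+1}·y_i), indices taken mod 6.
Cross-terms: -17, -76, -70, -7, 20, -100  ⇒  Σ = -250
Signed area = Σ/2 = -125 (negative ⇒ clockwise traversal).

-125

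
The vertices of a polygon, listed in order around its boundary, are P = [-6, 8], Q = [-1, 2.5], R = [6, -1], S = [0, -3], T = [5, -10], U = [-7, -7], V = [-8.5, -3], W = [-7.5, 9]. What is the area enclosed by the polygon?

136.25

Apply Gauss's area formula: 2A = Σ (x_i·y_{i+1} − x_{i+1}·y_i), indices taken mod 8.
Σ = (-7) + (-14) + (-18) + (15) + (-105) + (-38.5) + (-99) + (-6) = -272.5
Area = |Σ|/2 = 136.25.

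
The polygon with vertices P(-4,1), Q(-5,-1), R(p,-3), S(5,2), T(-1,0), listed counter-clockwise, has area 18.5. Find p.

Write out the shoelace sum; only the two edges meeting at R involve p:
2·Area = [((-5)·(-3) − p·(-1)) + (p·2 − 5·(-3))] + 10
       = 3·p + 40 = 37
⇒ p = -1.

-1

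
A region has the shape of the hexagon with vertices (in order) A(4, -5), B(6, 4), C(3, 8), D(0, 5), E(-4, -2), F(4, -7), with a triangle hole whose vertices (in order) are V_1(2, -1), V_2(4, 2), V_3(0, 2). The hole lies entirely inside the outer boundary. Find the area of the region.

74.5

Outer boundary:
Σ = (46) + (36) + (15) + (20) + (36) + (8) = 161
Area = |Σ|/2 = 80.5.
Hole:
V_1→V_2: (2)(2) − (4)(-1) = 8
V_2→V_3: (4)(2) − (0)(2) = 8
V_3→V_1: (0)(-1) − (2)(2) = -4
Σ = 12
Area = |Σ|/2 = 6.
Net area = 80.5 − 6 = 74.5.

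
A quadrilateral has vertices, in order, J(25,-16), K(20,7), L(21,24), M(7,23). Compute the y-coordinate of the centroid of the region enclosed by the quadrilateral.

Apply the shoelace (surveyor's) formula. First the cross-terms c_i = x_i·y_{i+1} − x_{i+1}·y_i:
  495, 333, 315, -687  ⇒  2A = 456, A = 228.
Then Σ (y_i + y_{i+1})·c_i = 15864, so ȳ = 15864 / (6·228) = 661/57.

661/57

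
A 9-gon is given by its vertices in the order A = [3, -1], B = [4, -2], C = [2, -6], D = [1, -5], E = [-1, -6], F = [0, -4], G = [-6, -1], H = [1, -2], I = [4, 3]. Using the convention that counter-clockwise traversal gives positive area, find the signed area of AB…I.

-23

A→B: (3)(-2) − (4)(-1) = -2
B→C: (4)(-6) − (2)(-2) = -20
C→D: (2)(-5) − (1)(-6) = -4
D→E: (1)(-6) − (-1)(-5) = -11
E→F: (-1)(-4) − (0)(-6) = 4
F→G: (0)(-1) − (-6)(-4) = -24
G→H: (-6)(-2) − (1)(-1) = 13
H→I: (1)(3) − (4)(-2) = 11
I→A: (4)(-1) − (3)(3) = -13
Σ = -46
Signed area = Σ/2 = -23 (negative ⇒ clockwise traversal).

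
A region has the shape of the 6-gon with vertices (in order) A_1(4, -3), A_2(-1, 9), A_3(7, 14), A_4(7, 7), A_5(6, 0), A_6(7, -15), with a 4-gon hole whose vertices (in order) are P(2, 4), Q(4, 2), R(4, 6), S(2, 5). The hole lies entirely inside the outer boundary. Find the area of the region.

88

Outer boundary:
Σ = (33) + (-77) + (-49) + (-42) + (-90) + (39) = -186
Area = |Σ|/2 = 93.
Hole:
Σ = (-12) + (16) + (8) + (-2) = 10
Area = |Σ|/2 = 5.
Net area = 93 − 5 = 88.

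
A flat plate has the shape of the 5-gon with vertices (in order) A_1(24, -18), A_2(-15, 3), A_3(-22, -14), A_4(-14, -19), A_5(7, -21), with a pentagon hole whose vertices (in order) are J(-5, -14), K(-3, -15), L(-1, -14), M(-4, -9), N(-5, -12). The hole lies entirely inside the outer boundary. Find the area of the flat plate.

539.5

Outer boundary:
Apply Gauss's area formula: 2A = Σ (x_i·y_{i+1} − x_{i+1}·y_i), indices taken mod 5.
Cross-terms: -198, 276, 222, 427, 378  ⇒  Σ = 1105
Area = |Σ|/2 = 552.5.
Hole:
Apply Gauss's area formula: 2A = Σ (x_i·y_{i+1} − x_{i+1}·y_i), indices taken mod 5.
Σ = (33) + (27) + (-47) + (3) + (10) = 26
Area = |Σ|/2 = 13.
Net area = 552.5 − 13 = 539.5.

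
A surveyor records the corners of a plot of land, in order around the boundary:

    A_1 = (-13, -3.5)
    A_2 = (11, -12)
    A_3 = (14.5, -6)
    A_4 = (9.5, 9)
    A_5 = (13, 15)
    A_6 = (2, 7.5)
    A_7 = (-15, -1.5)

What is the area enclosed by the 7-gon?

362.75

Apply the shoelace formula: 2A = Σ (x_i·y_{i+1} − x_{i+1}·y_i), indices taken mod 7.
Cross-terms: 194.5, 108, 187.5, 25.5, 67.5, 109.5, 33  ⇒  Σ = 725.5
Area = |Σ|/2 = 362.75.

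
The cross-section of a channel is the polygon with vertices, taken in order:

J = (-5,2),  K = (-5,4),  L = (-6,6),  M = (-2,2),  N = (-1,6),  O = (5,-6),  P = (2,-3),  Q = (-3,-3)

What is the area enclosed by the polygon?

44.5

Apply the surveyor's formula: 2A = Σ (x_i·y_{i+1} − x_{i+1}·y_i), indices taken mod 8.
Cross-terms: -10, -6, 0, -10, -24, -3, -15, -21  ⇒  Σ = -89
Area = |Σ|/2 = 44.5.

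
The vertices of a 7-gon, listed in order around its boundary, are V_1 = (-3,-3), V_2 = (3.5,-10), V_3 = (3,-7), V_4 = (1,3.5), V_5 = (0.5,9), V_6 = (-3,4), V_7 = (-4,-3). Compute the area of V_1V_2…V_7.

Σ = (40.5) + (5.5) + (17.5) + (7.25) + (29) + (25) + (3) = 127.75
Area = |Σ|/2 = 63.875.

63.875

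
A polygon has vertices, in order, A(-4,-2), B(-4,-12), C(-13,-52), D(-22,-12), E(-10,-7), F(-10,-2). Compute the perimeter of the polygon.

|AB| = √((0)² + (-10)²) = √100 = 10
|BC| = √((-9)² + (-40)²) = √1681 = 41
|CD| = √((-9)² + (40)²) = √1681 = 41
|DE| = √((12)² + (5)²) = √169 = 13
|EF| = √((0)² + (5)²) = √25 = 5
|FA| = √((6)² + (0)²) = √36 = 6
Perimeter = 10 + 41 + 41 + 13 + 5 + 6 = 116.

116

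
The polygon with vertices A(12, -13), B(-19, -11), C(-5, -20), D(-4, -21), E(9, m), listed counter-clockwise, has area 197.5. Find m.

-22

The doubled signed area Σ (x_i y_{i+1} − x_{i+1} y_i) is linear in m.
With m=0 it equals 43; the coefficient of m is -16 (from the two edges through E).
So -16·m + 43 = 2·197.5 = 395 ⇒ m = -22.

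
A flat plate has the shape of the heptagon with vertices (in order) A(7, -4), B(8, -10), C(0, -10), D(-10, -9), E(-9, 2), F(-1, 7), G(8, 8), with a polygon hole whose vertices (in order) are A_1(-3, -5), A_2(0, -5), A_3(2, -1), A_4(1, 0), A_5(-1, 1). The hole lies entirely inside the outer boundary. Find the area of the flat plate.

Outer boundary:
Cross-terms: -38, -80, -100, -101, -61, -64, -88  ⇒  Σ = -532
Area = |Σ|/2 = 266.
Hole:
Apply the shoelace (surveyor's) formula: 2A = Σ (x_i·y_{i+1} − x_{i+1}·y_i), indices taken mod 5.
Σ = (15) + (10) + (1) + (1) + (8) = 35
Area = |Σ|/2 = 17.5.
Net area = 266 − 17.5 = 248.5.

248.5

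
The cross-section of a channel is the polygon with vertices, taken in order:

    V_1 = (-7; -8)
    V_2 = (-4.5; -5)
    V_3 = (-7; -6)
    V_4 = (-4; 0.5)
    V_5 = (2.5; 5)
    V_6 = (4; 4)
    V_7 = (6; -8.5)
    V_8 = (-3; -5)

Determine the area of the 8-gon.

96.125

Apply the shoelace formula: 2A = Σ (x_i·y_{i+1} − x_{i+1}·y_i), indices taken mod 8.
V_1→V_2: (-7)(-5) − (-4.5)(-8) = -1
V_2→V_3: (-4.5)(-6) − (-7)(-5) = -8
V_3→V_4: (-7)(0.5) − (-4)(-6) = -27.5
V_4→V_5: (-4)(5) − (2.5)(0.5) = -21.25
V_5→V_6: (2.5)(4) − (4)(5) = -10
V_6→V_7: (4)(-8.5) − (6)(4) = -58
V_7→V_8: (6)(-5) − (-3)(-8.5) = -55.5
V_8→V_1: (-3)(-8) − (-7)(-5) = -11
Σ = -192.25
Area = |Σ|/2 = 96.125.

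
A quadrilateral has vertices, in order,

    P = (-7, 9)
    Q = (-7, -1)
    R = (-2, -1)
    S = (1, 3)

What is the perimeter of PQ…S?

30

|PQ| = √((0)² + (-10)²) = √100 = 10
|QR| = √((5)² + (0)²) = √25 = 5
|RS| = √((3)² + (4)²) = √25 = 5
|SP| = √((-8)² + (6)²) = √100 = 10
Perimeter = 10 + 5 + 5 + 10 = 30.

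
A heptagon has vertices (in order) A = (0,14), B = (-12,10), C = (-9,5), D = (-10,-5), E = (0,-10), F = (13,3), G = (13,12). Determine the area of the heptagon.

Σ = (168) + (30) + (95) + (100) + (130) + (117) + (182) = 822
Area = |Σ|/2 = 411.

411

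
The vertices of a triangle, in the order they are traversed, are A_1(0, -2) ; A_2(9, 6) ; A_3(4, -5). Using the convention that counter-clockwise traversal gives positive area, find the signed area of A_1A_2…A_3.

Σ = (18) + (-69) + (-8) = -59
Signed area = Σ/2 = -29.5 (negative ⇒ clockwise traversal).

-29.5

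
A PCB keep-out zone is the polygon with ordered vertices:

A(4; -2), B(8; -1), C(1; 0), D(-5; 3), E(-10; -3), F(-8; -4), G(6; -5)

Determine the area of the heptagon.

Apply the shoelace formula: 2A = Σ (x_i·y_{i+1} − x_{i+1}·y_i), indices taken mod 7.
Σ = (12) + (1) + (3) + (45) + (16) + (64) + (8) = 149
Area = |Σ|/2 = 74.5.

74.5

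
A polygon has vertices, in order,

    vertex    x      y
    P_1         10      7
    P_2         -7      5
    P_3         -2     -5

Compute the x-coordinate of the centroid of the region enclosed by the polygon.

Apply the surveyor's formula. First the cross-terms c_i = x_i·y_{i+1} − x_{i+1}·y_i:
  99, 45, 36  ⇒  2A = 180, A = 90.
Then Σ (x_i + x_{i+1})·c_i = 180, so x̄ = 180 / (6·90) = 1/3.

1/3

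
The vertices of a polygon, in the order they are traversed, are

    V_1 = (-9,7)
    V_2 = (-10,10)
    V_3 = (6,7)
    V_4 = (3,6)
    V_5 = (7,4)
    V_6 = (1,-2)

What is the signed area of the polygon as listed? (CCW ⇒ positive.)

-97

Σ = (-20) + (-130) + (15) + (-30) + (-18) + (-11) = -194
Signed area = Σ/2 = -97 (negative ⇒ clockwise traversal).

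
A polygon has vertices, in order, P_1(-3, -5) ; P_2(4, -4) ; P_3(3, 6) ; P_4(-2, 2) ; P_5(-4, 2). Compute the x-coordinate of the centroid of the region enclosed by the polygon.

Apply Gauss's area formula. First the cross-terms c_i = x_i·y_{i+1} − x_{i+1}·y_i:
  32, 36, 18, 4, 26  ⇒  2A = 116, A = 58.
Then Σ (x_i + x_{i+1})·c_i = 96, so x̄ = 96 / (6·58) = 8/29.

8/29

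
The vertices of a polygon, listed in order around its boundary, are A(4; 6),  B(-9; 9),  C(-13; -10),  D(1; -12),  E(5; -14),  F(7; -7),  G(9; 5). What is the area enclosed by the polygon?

352

Apply the surveyor's formula: 2A = Σ (x_i·y_{i+1} − x_{i+1}·y_i), indices taken mod 7.
Σ = (90) + (207) + (166) + (46) + (63) + (98) + (34) = 704
Area = |Σ|/2 = 352.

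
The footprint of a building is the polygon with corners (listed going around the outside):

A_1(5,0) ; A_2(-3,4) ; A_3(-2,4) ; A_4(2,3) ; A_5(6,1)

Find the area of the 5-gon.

9.5

A_1→A_2: (5)(4) − (-3)(0) = 20
A_2→A_3: (-3)(4) − (-2)(4) = -4
A_3→A_4: (-2)(3) − (2)(4) = -14
A_4→A_5: (2)(1) − (6)(3) = -16
A_5→A_1: (6)(0) − (5)(1) = -5
Σ = -19
Area = |Σ|/2 = 9.5.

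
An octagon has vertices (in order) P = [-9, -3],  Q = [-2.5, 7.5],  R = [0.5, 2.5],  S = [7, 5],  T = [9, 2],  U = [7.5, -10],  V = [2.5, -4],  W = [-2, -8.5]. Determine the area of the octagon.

Apply the shoelace formula: 2A = Σ (x_i·y_{i+1} − x_{i+1}·y_i), indices taken mod 8.
Σ = (-75) + (-10) + (-15) + (-31) + (-105) + (-5) + (-29.25) + (-70.5) = -340.75
Area = |Σ|/2 = 170.375.

170.375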